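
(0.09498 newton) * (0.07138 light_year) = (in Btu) 6.079e+10. Check: 0.09498 newton = 0.09498 N. 1 light_year = 9.4607305e+15 m, so 0.07138 light_year = 0.07138 * 9.4607305e+15 = 6.7530694e+14 m. Combine: 0.09498 N * 6.7530694e+14 m = 6.4140653e+13 J. 1 Btu = 1055.0559 J, so 6.4140653e+13 J = 6.4140653e+13 / 1055.0559 = 6.0793609e+10 Btu ≈ 6.079e+10 Btu (4 s.f.).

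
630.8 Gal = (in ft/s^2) 20.7. Check: 1 Gal = 0.01 m/s^2, so 630.8 Gal = 630.8 * 0.01 = 6.308 m/s^2. 1 ft/s^2 = 0.3048 m/s^2, so 6.308 m/s^2 = 6.308 / 0.3048 = 20.695538 ft/s^2 ≈ 20.7 ft/s^2 (4 s.f.).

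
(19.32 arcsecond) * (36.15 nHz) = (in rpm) 1 arcsecond = 4.8481368e-06 rad, so 19.32 arcsecond = 19.32 * 4.8481368e-06 = 9.3666003e-05 rad. 1 nHz = 1e-09 Hz, so 36.15 nHz = 36.15 * 1e-09 = 3.615e-08 Hz. Combine: 9.3666003e-05 rad * 3.615e-08 Hz = 3.386026e-12 rad/s. 1 rpm = 0.10471976 rad/s, so 3.386026e-12 rad/s = 3.386026e-12 / 0.10471976 = 3.2334167e-11 rpm ≈ 3.233e-11 rpm (4 s.f.). Final answer: 3.233e-11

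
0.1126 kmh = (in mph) 0.06997. Check: 1 kmh = 0.27777778 m/s, so 0.1126 kmh = 0.1126 * 0.27777778 = 0.031277778 m/s. 1 mph = 0.44704 m/s, so 0.031277778 m/s = 0.031277778 / 0.44704 = 0.069966396 mph ≈ 0.06997 mph (4 s.f.).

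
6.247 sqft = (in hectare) 5.804e-05. Check: 1 sqft = 0.09290304 m^2, so 6.247 sqft = 6.247 * 0.09290304 = 0.58036529 m^2. 1 hectare = 10000 m^2, so 0.58036529 m^2 = 0.58036529 / 10000 = 5.8036529e-05 hectare ≈ 5.804e-05 hectare (4 s.f.).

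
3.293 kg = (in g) 1 g = 0.001 kg, so 3.293 kg = 3.293 / 0.001 = 3293 g. Final answer: 3293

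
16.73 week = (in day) 1 week = 604800 s, so 16.73 week = 16.73 * 604800 = 10118304 s. 1 day = 86400 s, so 10118304 s = 10118304 / 86400 = 117.11 day ≈ 117.1 day (4 s.f.). Final answer: 117.1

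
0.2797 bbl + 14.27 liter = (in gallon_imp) 1 bbl = 0.15898729 m^3, so 0.2797 bbl = 0.2797 * 0.15898729 = 0.044468746 m^3. 1 liter = 0.001 m^3, so 14.27 liter = 14.27 * 0.001 = 0.01427 m^3. Sum: 0.044468746 + 0.01427 = 0.058738746 m^3. 1 gallon_imp = 0.00454609 m^3, so 0.058738746 m^3 = 0.058738746 / 0.00454609 = 12.920718 gallon_imp ≈ 12.92 gallon_imp (4 s.f.). Final answer: 12.92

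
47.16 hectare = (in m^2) 4.716e+05. Check: 1 hectare = 10000 m^2, so 47.16 hectare = 47.16 * 10000 = 471600 m^2. Result: 471600 m^2 ≈ 4.716e+05 m^2 (4 s.f.).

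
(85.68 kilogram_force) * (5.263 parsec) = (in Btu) 1 kilogram_force = 9.80665 N, so 85.68 kilogram_force = 85.68 * 9.80665 = 840.23377 N. 1 parsec = 3.0856776e+16 m, so 5.263 parsec = 5.263 * 3.0856776e+16 = 1.6239921e+17 m. Combine: 840.23377 N * 1.6239921e+17 m = 1.364533e+20 J. 1 Btu = 1055.0559 J, so 1.364533e+20 J = 1.364533e+20 / 1055.0559 = 1.2933278e+17 Btu ≈ 1.293e+17 Btu (4 s.f.). Final answer: 1.293e+17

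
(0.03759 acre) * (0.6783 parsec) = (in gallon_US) 8.411e+20. Check: 1 acre = 4046.8564 m^2, so 0.03759 acre = 0.03759 * 4046.8564 = 152.12133 m^2. 1 parsec = 3.0856776e+16 m, so 0.6783 parsec = 0.6783 * 3.0856776e+16 = 2.0930151e+16 m. Combine: 152.12133 m^2 * 2.0930151e+16 m = 3.1839225e+18 m^3. 1 gallon_US = 0.0037854118 m^3, so 3.1839225e+18 m^3 = 3.1839225e+18 / 0.0037854118 = 8.4110333e+20 gallon_US ≈ 8.411e+20 gallon_US (4 s.f.).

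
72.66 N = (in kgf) 7.409. Check: 1 kgf = 9.80665 N, so 72.66 N = 72.66 / 9.80665 = 7.409258 kgf ≈ 7.409 kgf (4 s.f.).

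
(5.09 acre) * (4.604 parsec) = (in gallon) 7.731e+23. Check: 1 acre = 4046.8564 m^2, so 5.09 acre = 5.09 * 4046.8564 = 20598.499 m^2. 1 parsec = 3.0856776e+16 m, so 4.604 parsec = 4.604 * 3.0856776e+16 = 1.420646e+17 m. Combine: 20598.499 m^2 * 1.420646e+17 m = 2.9263175e+21 m^3. 1 gallon = 0.0037854118 m^3, so 2.9263175e+21 m^3 = 2.9263175e+21 / 0.0037854118 = 7.7305129e+23 gallon ≈ 7.731e+23 gallon (4 s.f.).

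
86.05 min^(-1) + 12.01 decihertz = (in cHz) 263.5. Check: 1 min^(-1) = 0.016666667 Hz, so 86.05 min^(-1) = 86.05 * 0.016666667 = 1.4341667 Hz. 1 decihertz = 0.1 Hz, so 12.01 decihertz = 12.01 * 0.1 = 1.201 Hz. Sum: 1.4341667 + 1.201 = 2.6351667 Hz. 1 cHz = 0.01 Hz, so 2.6351667 Hz = 2.6351667 / 0.01 = 263.51667 cHz ≈ 263.5 cHz (4 s.f.).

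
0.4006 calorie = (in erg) 1.676e+07. Check: 1 calorie = 4.184 J, so 0.4006 calorie = 0.4006 * 4.184 = 1.6761104 J. 1 erg = 1e-07 J, so 1.6761104 J = 1.6761104 / 1e-07 = 16761104 erg ≈ 1.676e+07 erg (4 s.f.).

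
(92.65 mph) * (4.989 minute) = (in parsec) 4.018e-13. Check: 1 mph = 0.44704 m/s, so 92.65 mph = 92.65 * 0.44704 = 41.418256 m/s. 1 minute = 60 s, so 4.989 minute = 4.989 * 60 = 299.34 s. Combine: 41.418256 m/s * 299.34 s = 12398.141 m. 1 parsec = 3.0856776e+16 m, so 12398.141 m = 12398.141 / 3.0856776e+16 = 4.0179638e-13 parsec ≈ 4.018e-13 parsec (4 s.f.).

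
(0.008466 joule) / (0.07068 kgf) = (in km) 0.008466 joule = 0.008466 J. 1 kgf = 9.80665 N, so 0.07068 kgf = 0.07068 * 9.80665 = 0.69313402 N. Combine: 0.008466 J / 0.69313402 N = 0.012214088 m. 1 km = 1000 m, so 0.012214088 m = 0.012214088 / 1000 = 1.2214088e-05 km ≈ 1.221e-05 km (4 s.f.). Final answer: 1.221e-05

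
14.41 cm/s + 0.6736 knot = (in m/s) 0.4906. Check: 1 cm/s = 0.01 m/s, so 14.41 cm/s = 14.41 * 0.01 = 0.1441 m/s. 1 knot = 0.51444444 m/s, so 0.6736 knot = 0.6736 * 0.51444444 = 0.34652978 m/s. Sum: 0.1441 + 0.34652978 = 0.49062978 m/s. Result: 0.49062978 m/s ≈ 0.4906 m/s (4 s.f.).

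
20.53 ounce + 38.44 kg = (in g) 3.902e+04. Check: 1 ounce = 0.028349523 kg, so 20.53 ounce = 20.53 * 0.028349523 = 0.58201571 kg. 38.44 kg is already in kg. Sum: 0.58201571 + 38.44 = 39.022016 kg. 1 g = 0.001 kg, so 39.022016 kg = 39.022016 / 0.001 = 39022.016 g ≈ 3.902e+04 g (4 s.f.).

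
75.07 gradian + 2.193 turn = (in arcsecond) 1 gradian = 0.015707963 rad, so 75.07 gradian = 75.07 * 0.015707963 = 1.1791968 rad. 1 turn = 6.2831853 rad, so 2.193 turn = 2.193 * 6.2831853 = 13.779025 rad. Sum: 1.1791968 + 13.779025 = 14.958222 rad. 1 arcsecond = 4.8481368e-06 rad, so 14.958222 rad = 14.958222 / 4.8481368e-06 = 3085354.8 arcsecond ≈ 3.085e+06 arcsecond (4 s.f.). Final answer: 3.085e+06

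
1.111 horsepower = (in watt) 1 horsepower = 745.69987 W, so 1.111 horsepower = 1.111 * 745.69987 = 828.47256 W. 828.47256 W = 828.47256 watt ≈ 828.5 watt (4 s.f.). Final answer: 828.5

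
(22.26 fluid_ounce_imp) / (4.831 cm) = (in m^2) 0.01309. Check: 1 fluid_ounce_imp = 2.8413063e-05 m^3, so 22.26 fluid_ounce_imp = 22.26 * 2.8413063e-05 = 0.00063247477 m^3. 1 cm = 0.01 m, so 4.831 cm = 4.831 * 0.01 = 0.04831 m. Combine: 0.00063247477 m^3 / 0.04831 m = 0.013092005 m^2. Result: 0.013092005 m^2 ≈ 0.01309 m^2 (4 s.f.).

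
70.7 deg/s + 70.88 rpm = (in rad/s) 8.656. Check: 1 deg/s = 0.017453293 rad/s, so 70.7 deg/s = 70.7 * 0.017453293 = 1.2339478 rad/s. 1 rpm = 0.10471976 rad/s, so 70.88 rpm = 70.88 * 0.10471976 = 7.4225362 rad/s. Sum: 1.2339478 + 7.4225362 = 8.656484 rad/s. Result: 8.656484 rad/s ≈ 8.656 rad/s (4 s.f.).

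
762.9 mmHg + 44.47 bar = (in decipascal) 1 mmHg = 133.32237 Pa, so 762.9 mmHg = 762.9 * 133.32237 = 101711.63 Pa. 1 bar = 100000 Pa, so 44.47 bar = 44.47 * 100000 = 4447000 Pa. Sum: 101711.63 + 4447000 = 4548711.6 Pa. 1 decipascal = 0.1 Pa, so 4548711.6 Pa = 4548711.6 / 0.1 = 45487116 decipascal ≈ 4.549e+07 decipascal (4 s.f.). Final answer: 4.549e+07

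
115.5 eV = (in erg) 1.851e-10. Check: 1 eV = 1.6021766e-19 J, so 115.5 eV = 115.5 * 1.6021766e-19 = 1.850514e-17 J. 1 erg = 1e-07 J, so 1.850514e-17 J = 1.850514e-17 / 1e-07 = 1.850514e-10 erg ≈ 1.851e-10 erg (4 s.f.).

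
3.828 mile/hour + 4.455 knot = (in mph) 1 mile/hour = 0.44704 m/s, so 3.828 mile/hour = 3.828 * 0.44704 = 1.7112691 m/s. 1 knot = 0.51444444 m/s, so 4.455 knot = 4.455 * 0.51444444 = 2.29185 m/s. Sum: 1.7112691 + 2.29185 = 4.0031191 m/s. 1 mph = 0.44704 m/s, so 4.0031191 m/s = 4.0031191 / 0.44704 = 8.9547224 mph ≈ 8.955 mph (4 s.f.). Final answer: 8.955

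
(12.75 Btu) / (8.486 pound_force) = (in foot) 1 Btu = 1055.0559 J, so 12.75 Btu = 12.75 * 1055.0559 = 13451.962 J. 1 pound_force = 4.4482216 N, so 8.486 pound_force = 8.486 * 4.4482216 = 37.747609 N. Combine: 13451.962 J / 37.747609 N = 356.36594 m. 1 foot = 0.3048 m, so 356.36594 m = 356.36594 / 0.3048 = 1169.1796 foot ≈ 1169 foot (4 s.f.). Final answer: 1169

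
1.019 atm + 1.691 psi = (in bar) 1.149. Check: 1 atm = 101325 Pa, so 1.019 atm = 1.019 * 101325 = 103250.17 Pa. 1 psi = 6894.7573 Pa, so 1.691 psi = 1.691 * 6894.7573 = 11659.035 Pa. Sum: 103250.17 + 11659.035 = 114909.21 Pa. 1 bar = 100000 Pa, so 114909.21 Pa = 114909.21 / 100000 = 1.1490921 bar ≈ 1.149 bar (4 s.f.).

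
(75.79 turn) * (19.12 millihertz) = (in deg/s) 1 turn = 6.2831853 rad, so 75.79 turn = 75.79 * 6.2831853 = 476.20261 rad. 1 millihertz = 0.001 Hz, so 19.12 millihertz = 19.12 * 0.001 = 0.01912 Hz. Combine: 476.20261 rad * 0.01912 Hz = 9.104994 rad/s. 1 deg/s = 0.017453293 rad/s, so 9.104994 rad/s = 9.104994 / 0.017453293 = 521.67773 deg/s ≈ 521.7 deg/s (4 s.f.). Final answer: 521.7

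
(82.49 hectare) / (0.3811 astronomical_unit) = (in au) 9.672e-17. Check: 1 hectare = 10000 m^2, so 82.49 hectare = 82.49 * 10000 = 824900 m^2. 1 astronomical_unit = 1.4959787e+11 m, so 0.3811 astronomical_unit = 0.3811 * 1.4959787e+11 = 5.7011749e+10 m. Combine: 824900 m^2 / 5.7011749e+10 m = 1.4468948e-05 m. 1 au = 1.4959787e+11 m, so 1.4468948e-05 m = 1.4468948e-05 / 1.4959787e+11 = 9.6718941e-17 au ≈ 9.672e-17 au (4 s.f.).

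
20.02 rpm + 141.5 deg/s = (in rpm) 43.6. Check: 1 rpm = 0.10471976 rad/s, so 20.02 rpm = 20.02 * 0.10471976 = 2.0964895 rad/s. 1 deg/s = 0.017453293 rad/s, so 141.5 deg/s = 141.5 * 0.017453293 = 2.4696409 rad/s. Sum: 2.0964895 + 2.4696409 = 4.5661304 rad/s. 1 rpm = 0.10471976 rad/s, so 4.5661304 rad/s = 4.5661304 / 0.10471976 = 43.603333 rpm ≈ 43.6 rpm (4 s.f.).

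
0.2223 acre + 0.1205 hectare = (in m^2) 1 acre = 4046.8564 m^2, so 0.2223 acre = 0.2223 * 4046.8564 = 899.61618 m^2. 1 hectare = 10000 m^2, so 0.1205 hectare = 0.1205 * 10000 = 1205 m^2. Sum: 899.61618 + 1205 = 2104.6162 m^2. Result: 2104.6162 m^2 ≈ 2105 m^2 (4 s.f.). Final answer: 2105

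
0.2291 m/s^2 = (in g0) 1 g0 = 9.80665 m/s^2, so 0.2291 m/s^2 = 0.2291 / 9.80665 = 0.023361698 g0 ≈ 0.02336 g0 (4 s.f.). Final answer: 0.02336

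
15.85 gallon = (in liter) 1 gallon = 0.0037854118 m^3, so 15.85 gallon = 15.85 * 0.0037854118 = 0.059998777 m^3. 1 liter = 0.001 m^3, so 0.059998777 m^3 = 0.059998777 / 0.001 = 59.998777 liter ≈ 60 liter (4 s.f.). Final answer: 60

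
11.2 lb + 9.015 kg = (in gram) 1 lb = 0.45359237 kg, so 11.2 lb = 11.2 * 0.45359237 = 5.0802345 kg. 9.015 kg is already in kg. Sum: 5.0802345 + 9.015 = 14.095235 kg. 1 gram = 0.001 kg, so 14.095235 kg = 14.095235 / 0.001 = 14095.235 gram ≈ 1.41e+04 gram (4 s.f.). Final answer: 1.41e+04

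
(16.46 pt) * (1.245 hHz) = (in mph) 1 pt = 0.00035277778 m, so 16.46 pt = 16.46 * 0.00035277778 = 0.0058067222 m. 1 hHz = 100 Hz, so 1.245 hHz = 1.245 * 100 = 124.5 Hz. Combine: 0.0058067222 m * 124.5 Hz = 0.72293692 m/s. 1 mph = 0.44704 m/s, so 0.72293692 m/s = 0.72293692 / 0.44704 = 1.6171638 mph ≈ 1.617 mph (4 s.f.). Final answer: 1.617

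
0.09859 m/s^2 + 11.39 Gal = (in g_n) 0.09859 m/s^2 is already in m/s^2. 1 Gal = 0.01 m/s^2, so 11.39 Gal = 11.39 * 0.01 = 0.1139 m/s^2. Sum: 0.09859 + 0.1139 = 0.21249 m/s^2. 1 g_n = 9.80665 m/s^2, so 0.21249 m/s^2 = 0.21249 / 9.80665 = 0.02166795 g_n ≈ 0.02167 g_n (4 s.f.). Final answer: 0.02167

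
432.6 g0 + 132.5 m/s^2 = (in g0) 446.1. Check: 1 g0 = 9.80665 m/s^2, so 432.6 g0 = 432.6 * 9.80665 = 4242.3568 m/s^2. 132.5 m/s^2 is already in m/s^2. Sum: 4242.3568 + 132.5 = 4374.8568 m/s^2. 1 g0 = 9.80665 m/s^2, so 4374.8568 m/s^2 = 4374.8568 / 9.80665 = 446.11124 g0 ≈ 446.1 g0 (4 s.f.).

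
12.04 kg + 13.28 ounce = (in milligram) 1.242e+07. Check: 12.04 kg is already in kg. 1 ounce = 0.028349523 kg, so 13.28 ounce = 13.28 * 0.028349523 = 0.37648167 kg. Sum: 12.04 + 0.37648167 = 12.416482 kg. 1 milligram = 1e-06 kg, so 12.416482 kg = 12.416482 / 1e-06 = 12416482 milligram ≈ 1.242e+07 milligram (4 s.f.).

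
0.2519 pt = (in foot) 1 pt = 0.00035277778 m, so 0.2519 pt = 0.2519 * 0.00035277778 = 8.8864722e-05 m. 1 foot = 0.3048 m, so 8.8864722e-05 m = 8.8864722e-05 / 0.3048 = 0.00029155093 foot ≈ 0.0002916 foot (4 s.f.). Final answer: 0.0002916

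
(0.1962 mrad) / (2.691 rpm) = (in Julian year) 1 mrad = 0.001 rad, so 0.1962 mrad = 0.1962 * 0.001 = 0.0001962 rad. 1 rpm = 0.10471976 rad/s, so 2.691 rpm = 2.691 * 0.10471976 = 0.28180086 rad/s. Combine: 0.0001962 rad / 0.28180086 rad/s = 0.00069623634 s. 1 Julian year = 31557600 s, so 0.00069623634 s = 0.00069623634 / 31557600 = 2.2062398e-11 Julian year ≈ 2.206e-11 Julian year (4 s.f.). Final answer: 2.206e-11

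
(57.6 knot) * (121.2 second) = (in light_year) 3.796e-13. Check: 1 knot = 0.51444444 m/s, so 57.6 knot = 57.6 * 0.51444444 = 29.632 m/s. 121.2 second = 121.2 s. Combine: 29.632 m/s * 121.2 s = 3591.3984 m. 1 light_year = 9.4607305e+15 m, so 3591.3984 m = 3591.3984 / 9.4607305e+15 = 3.7961111e-13 light_year ≈ 3.796e-13 light_year (4 s.f.).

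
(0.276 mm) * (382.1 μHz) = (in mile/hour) 2.359e-07. Check: 1 mm = 0.001 m, so 0.276 mm = 0.276 * 0.001 = 0.000276 m. 1 μHz = 1e-06 Hz, so 382.1 μHz = 382.1 * 1e-06 = 0.0003821 Hz. Combine: 0.000276 m * 0.0003821 Hz = 1.054596e-07 m/s. 1 mile/hour = 0.44704 m/s, so 1.054596e-07 m/s = 1.054596e-07 / 0.44704 = 2.3590641e-07 mile/hour ≈ 2.359e-07 mile/hour (4 s.f.).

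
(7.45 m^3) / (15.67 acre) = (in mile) 7.3e-08. Check: 7.45 m^3 is already in m^3. 1 acre = 4046.8564 m^2, so 15.67 acre = 15.67 * 4046.8564 = 63414.24 m^2. Combine: 7.45 m^3 / 63414.24 m^2 = 0.0001174815 m. 1 mile = 1609.344 m, so 0.0001174815 m = 0.0001174815 / 1609.344 = 7.2999619e-08 mile ≈ 7.3e-08 mile (4 s.f.).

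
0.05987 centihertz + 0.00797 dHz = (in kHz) 1 centihertz = 0.01 Hz, so 0.05987 centihertz = 0.05987 * 0.01 = 0.0005987 Hz. 1 dHz = 0.1 Hz, so 0.00797 dHz = 0.00797 * 0.1 = 0.000797 Hz. Sum: 0.0005987 + 0.000797 = 0.0013957 Hz. 1 kHz = 1000 Hz, so 0.0013957 Hz = 0.0013957 / 1000 = 1.3957e-06 kHz ≈ 1.396e-06 kHz (4 s.f.). Final answer: 1.396e-06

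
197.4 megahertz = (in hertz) 1 megahertz = 1000000 Hz, so 197.4 megahertz = 197.4 * 1000000 = 1.974e+08 Hz. 1.974e+08 Hz = 1.974e+08 hertz. Final answer: 1.974e+08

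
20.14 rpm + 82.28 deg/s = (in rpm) 33.85. Check: 1 rpm = 0.10471976 rad/s, so 20.14 rpm = 20.14 * 0.10471976 = 2.1090559 rad/s. 1 deg/s = 0.017453293 rad/s, so 82.28 deg/s = 82.28 * 0.017453293 = 1.4360569 rad/s. Sum: 2.1090559 + 1.4360569 = 3.5451128 rad/s. 1 rpm = 0.10471976 rad/s, so 3.5451128 rad/s = 3.5451128 / 0.10471976 = 33.853333 rpm ≈ 33.85 rpm (4 s.f.).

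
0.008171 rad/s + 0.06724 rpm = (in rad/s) 0.008171 rad/s is already in rad/s. 1 rpm = 0.10471976 rad/s, so 0.06724 rpm = 0.06724 * 0.10471976 = 0.0070413563 rad/s. Sum: 0.008171 + 0.0070413563 = 0.015212356 rad/s. Result: 0.015212356 rad/s ≈ 0.01521 rad/s (4 s.f.). Final answer: 0.01521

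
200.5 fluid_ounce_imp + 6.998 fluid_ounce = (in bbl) 0.03713. Check: 1 fluid_ounce_imp = 2.8413063e-05 m^3, so 200.5 fluid_ounce_imp = 200.5 * 2.8413063e-05 = 0.005696819 m^3. 1 fluid_ounce = 2.957353e-05 m^3, so 6.998 fluid_ounce = 6.998 * 2.957353e-05 = 0.00020695556 m^3. Sum: 0.005696819 + 0.00020695556 = 0.0059037746 m^3. 1 bbl = 0.15898729 m^3, so 0.0059037746 m^3 = 0.0059037746 / 0.15898729 = 0.037133625 bbl ≈ 0.03713 bbl (4 s.f.).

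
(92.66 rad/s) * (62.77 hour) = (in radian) 2.094e+07. Check: 92.66 rad/s is already in rad/s. 1 hour = 3600 s, so 62.77 hour = 62.77 * 3600 = 225972 s. Combine: 92.66 rad/s * 225972 s = 20938566 rad. 20938566 rad = 20938566 radian ≈ 2.094e+07 radian (4 s.f.).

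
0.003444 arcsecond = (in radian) 1 arcsecond = 4.8481368e-06 rad, so 0.003444 arcsecond = 0.003444 * 4.8481368e-06 = 1.6696983e-08 rad. 1.6696983e-08 rad = 1.6696983e-08 radian ≈ 1.67e-08 radian (4 s.f.). Final answer: 1.67e-08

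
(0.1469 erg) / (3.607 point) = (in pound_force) 1 erg = 1e-07 J, so 0.1469 erg = 0.1469 * 1e-07 = 1.469e-08 J. 1 point = 0.00035277778 m, so 3.607 point = 3.607 * 0.00035277778 = 0.0012724694 m. Combine: 1.469e-08 J / 0.0012724694 m = 1.1544482e-05 N. 1 pound_force = 4.4482216 N, so 1.1544482e-05 N = 1.1544482e-05 / 4.4482216 = 2.5953027e-06 pound_force ≈ 2.595e-06 pound_force (4 s.f.). Final answer: 2.595e-06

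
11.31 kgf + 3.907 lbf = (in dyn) 1 kgf = 9.80665 N, so 11.31 kgf = 11.31 * 9.80665 = 110.91321 N. 1 lbf = 4.4482216 N, so 3.907 lbf = 3.907 * 4.4482216 = 17.379202 N. Sum: 110.91321 + 17.379202 = 128.29241 N. 1 dyn = 1e-05 N, so 128.29241 N = 128.29241 / 1e-05 = 12829241 dyn ≈ 1.283e+07 dyn (4 s.f.). Final answer: 1.283e+07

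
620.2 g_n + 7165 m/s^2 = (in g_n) 1351. Check: 1 g_n = 9.80665 m/s^2, so 620.2 g_n = 620.2 * 9.80665 = 6082.0843 m/s^2. 7165 m/s^2 is already in m/s^2. Sum: 6082.0843 + 7165 = 13247.084 m/s^2. 1 g_n = 9.80665 m/s^2, so 13247.084 m/s^2 = 13247.084 / 9.80665 = 1350.8267 g_n ≈ 1351 g_n (4 s.f.).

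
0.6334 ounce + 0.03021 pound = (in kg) 1 ounce = 0.028349523 kg, so 0.6334 ounce = 0.6334 * 0.028349523 = 0.017956588 kg. 1 pound = 0.45359237 kg, so 0.03021 pound = 0.03021 * 0.45359237 = 0.013703025 kg. Sum: 0.017956588 + 0.013703025 = 0.031659613 kg. Result: 0.031659613 kg ≈ 0.03166 kg (4 s.f.). Final answer: 0.03166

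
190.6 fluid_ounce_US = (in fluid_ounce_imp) 198.4. Check: 1 fluid_ounce_US = 2.957353e-05 m^3, so 190.6 fluid_ounce_US = 190.6 * 2.957353e-05 = 0.0056367147 m^3. 1 fluid_ounce_imp = 2.8413063e-05 m^3, so 0.0056367147 m^3 = 0.0056367147 / 2.8413063e-05 = 198.38462 fluid_ounce_imp ≈ 198.4 fluid_ounce_imp (4 s.f.).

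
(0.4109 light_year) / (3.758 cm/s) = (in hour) 1 light_year = 9.4607305e+15 m, so 0.4109 light_year = 0.4109 * 9.4607305e+15 = 3.8874142e+15 m. 1 cm/s = 0.01 m/s, so 3.758 cm/s = 3.758 * 0.01 = 0.03758 m/s. Combine: 3.8874142e+15 m / 0.03758 m/s = 1.034437e+17 s. 1 hour = 3600 s, so 1.034437e+17 s = 1.034437e+17 / 3600 = 2.873436e+13 hour ≈ 2.873e+13 hour (4 s.f.). Final answer: 2.873e+13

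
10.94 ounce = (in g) 1 ounce = 0.028349523 kg, so 10.94 ounce = 10.94 * 0.028349523 = 0.31014378 kg. 1 g = 0.001 kg, so 0.31014378 kg = 0.31014378 / 0.001 = 310.14378 g ≈ 310.1 g (4 s.f.). Final answer: 310.1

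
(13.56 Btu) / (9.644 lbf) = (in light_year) 3.525e-14. Check: 1 Btu = 1055.0559 J, so 13.56 Btu = 13.56 * 1055.0559 = 14306.557 J. 1 lbf = 4.4482216 N, so 9.644 lbf = 9.644 * 4.4482216 = 42.898649 N. Combine: 14306.557 J / 42.898649 N = 333.49669 m. 1 light_year = 9.4607305e+15 m, so 333.49669 m = 333.49669 / 9.4607305e+15 = 3.5250628e-14 light_year ≈ 3.525e-14 light_year (4 s.f.).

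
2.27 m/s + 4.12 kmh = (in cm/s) 341.4. Check: 2.27 m/s is already in m/s. 1 kmh = 0.27777778 m/s, so 4.12 kmh = 4.12 * 0.27777778 = 1.1444444 m/s. Sum: 2.27 + 1.1444444 = 3.4144444 m/s. 1 cm/s = 0.01 m/s, so 3.4144444 m/s = 3.4144444 / 0.01 = 341.44444 cm/s ≈ 341.4 cm/s (4 s.f.).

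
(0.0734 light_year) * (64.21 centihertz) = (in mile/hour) 9.974e+14. Check: 1 light_year = 9.4607305e+15 m, so 0.0734 light_year = 0.0734 * 9.4607305e+15 = 6.9441762e+14 m. 1 centihertz = 0.01 Hz, so 64.21 centihertz = 64.21 * 0.01 = 0.6421 Hz. Combine: 6.9441762e+14 m * 0.6421 Hz = 4.4588555e+14 m/s. 1 mile/hour = 0.44704 m/s, so 4.4588555e+14 m/s = 4.4588555e+14 / 0.44704 = 9.9741757e+14 mile/hour ≈ 9.974e+14 mile/hour (4 s.f.).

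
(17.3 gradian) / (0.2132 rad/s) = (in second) 1 gradian = 0.015707963 rad, so 17.3 gradian = 17.3 * 0.015707963 = 0.27174776 rad. 0.2132 rad/s is already in rad/s. Combine: 0.27174776 rad / 0.2132 rad/s = 1.2746143 s. 1.2746143 s = 1.2746143 second ≈ 1.275 second (4 s.f.). Final answer: 1.275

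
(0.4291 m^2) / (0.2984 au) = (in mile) 5.973e-15. Check: 0.4291 m^2 is already in m^2. 1 au = 1.4959787e+11 m, so 0.2984 au = 0.2984 * 1.4959787e+11 = 4.4640005e+10 m. Combine: 0.4291 m^2 / 4.4640005e+10 m = 9.6124542e-12 m. 1 mile = 1609.344 m, so 9.6124542e-12 m = 9.6124542e-12 / 1609.344 = 5.9729021e-15 mile ≈ 5.973e-15 mile (4 s.f.).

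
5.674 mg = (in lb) 1 mg = 1e-06 kg, so 5.674 mg = 5.674 * 1e-06 = 5.674e-06 kg. 1 lb = 0.45359237 kg, so 5.674e-06 kg = 5.674e-06 / 0.45359237 = 1.2509029e-05 lb ≈ 1.251e-05 lb (4 s.f.). Final answer: 1.251e-05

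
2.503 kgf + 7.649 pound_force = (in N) 1 kgf = 9.80665 N, so 2.503 kgf = 2.503 * 9.80665 = 24.546045 N. 1 pound_force = 4.4482216 N, so 7.649 pound_force = 7.649 * 4.4482216 = 34.024447 N. Sum: 24.546045 + 34.024447 = 58.570492 N. Result: 58.570492 N ≈ 58.57 N (4 s.f.). Final answer: 58.57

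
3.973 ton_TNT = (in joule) 1.662e+10. Check: 1 ton_TNT = 4.184e+09 J, so 3.973 ton_TNT = 3.973 * 4.184e+09 = 1.6623032e+10 J. 1.6623032e+10 J = 1.6623032e+10 joule ≈ 1.662e+10 joule (4 s.f.).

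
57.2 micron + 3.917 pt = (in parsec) 4.664e-20. Check: 1 micron = 1e-06 m, so 57.2 micron = 57.2 * 1e-06 = 5.72e-05 m. 1 pt = 0.00035277778 m, so 3.917 pt = 3.917 * 0.00035277778 = 0.0013818306 m. Sum: 5.72e-05 + 0.0013818306 = 0.0014390306 m. 1 parsec = 3.0856776e+16 m, so 0.0014390306 m = 0.0014390306 / 3.0856776e+16 = 4.6635804e-20 parsec ≈ 4.664e-20 parsec (4 s.f.).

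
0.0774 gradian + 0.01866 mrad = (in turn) 0.0001965. Check: 1 gradian = 0.015707963 rad, so 0.0774 gradian = 0.0774 * 0.015707963 = 0.0012157964 rad. 1 mrad = 0.001 rad, so 0.01866 mrad = 0.01866 * 0.001 = 1.866e-05 rad. Sum: 0.0012157964 + 1.866e-05 = 0.0012344564 rad. 1 turn = 6.2831853 rad, so 0.0012344564 rad = 0.0012344564 / 6.2831853 = 0.00019646983 turn ≈ 0.0001965 turn (4 s.f.).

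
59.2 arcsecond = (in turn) 4.568e-05. Check: 1 arcsecond = 4.8481368e-06 rad, so 59.2 arcsecond = 59.2 * 4.8481368e-06 = 0.0002870097 rad. 1 turn = 6.2831853 rad, so 0.0002870097 rad = 0.0002870097 / 6.2831853 = 4.5679012e-05 turn ≈ 4.568e-05 turn (4 s.f.).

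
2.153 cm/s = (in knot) 1 cm/s = 0.01 m/s, so 2.153 cm/s = 2.153 * 0.01 = 0.02153 m/s. 1 knot = 0.51444444 m/s, so 0.02153 m/s = 0.02153 / 0.51444444 = 0.041850972 knot ≈ 0.04185 knot (4 s.f.). Final answer: 0.04185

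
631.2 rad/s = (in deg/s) 1 deg/s = 0.017453293 rad/s, so 631.2 rad/s = 631.2 / 0.017453293 = 36165.096 deg/s ≈ 3.617e+04 deg/s (4 s.f.). Final answer: 3.617e+04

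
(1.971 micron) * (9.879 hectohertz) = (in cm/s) 0.1947. Check: 1 micron = 1e-06 m, so 1.971 micron = 1.971 * 1e-06 = 1.971e-06 m. 1 hectohertz = 100 Hz, so 9.879 hectohertz = 9.879 * 100 = 987.9 Hz. Combine: 1.971e-06 m * 987.9 Hz = 0.0019471509 m/s. 1 cm/s = 0.01 m/s, so 0.0019471509 m/s = 0.0019471509 / 0.01 = 0.19471509 cm/s ≈ 0.1947 cm/s (4 s.f.).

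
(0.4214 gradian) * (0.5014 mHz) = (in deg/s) 1 gradian = 0.015707963 rad, so 0.4214 gradian = 0.4214 * 0.015707963 = 0.0066193357 rad. 1 mHz = 0.001 Hz, so 0.5014 mHz = 0.5014 * 0.001 = 0.0005014 Hz. Combine: 0.0066193357 rad * 0.0005014 Hz = 3.3189349e-06 rad/s. 1 deg/s = 0.017453293 rad/s, so 3.3189349e-06 rad/s = 3.3189349e-06 / 0.017453293 = 0.00019016096 deg/s ≈ 0.0001902 deg/s (4 s.f.). Final answer: 0.0001902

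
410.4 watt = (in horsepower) 0.5504. Check: 410.4 watt = 410.4 W. 1 horsepower = 745.69987 W, so 410.4 W = 410.4 / 745.69987 = 0.55035547 horsepower ≈ 0.5504 horsepower (4 s.f.).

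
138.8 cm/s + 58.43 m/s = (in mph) 1 cm/s = 0.01 m/s, so 138.8 cm/s = 138.8 * 0.01 = 1.388 m/s. 58.43 m/s is already in m/s. Sum: 1.388 + 58.43 = 59.818 m/s. 1 mph = 0.44704 m/s, so 59.818 m/s = 59.818 / 0.44704 = 133.80906 mph ≈ 133.8 mph (4 s.f.). Final answer: 133.8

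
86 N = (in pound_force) 1 pound_force = 4.4482216 N, so 86 N = 86 / 4.4482216 = 19.333569 pound_force ≈ 19.33 pound_force (4 s.f.). Final answer: 19.33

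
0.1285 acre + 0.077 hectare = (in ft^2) 1 acre = 4046.8564 m^2, so 0.1285 acre = 0.1285 * 4046.8564 = 520.02105 m^2. 1 hectare = 10000 m^2, so 0.077 hectare = 0.077 * 10000 = 770 m^2. Sum: 520.02105 + 770 = 1290.0211 m^2. 1 ft^2 = 0.09290304 m^2, so 1290.0211 m^2 = 1290.0211 / 0.09290304 = 13885.671 ft^2 ≈ 1.389e+04 ft^2 (4 s.f.). Final answer: 1.389e+04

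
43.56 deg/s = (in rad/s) 0.7603. Check: 1 deg/s = 0.017453293 rad/s, so 43.56 deg/s = 43.56 * 0.017453293 = 0.76026542 rad/s. Result: 0.76026542 rad/s ≈ 0.7603 rad/s (4 s.f.).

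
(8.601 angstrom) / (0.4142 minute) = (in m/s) 1 angstrom = 1e-10 m, so 8.601 angstrom = 8.601 * 1e-10 = 8.601e-10 m. 1 minute = 60 s, so 0.4142 minute = 0.4142 * 60 = 24.852 s. Combine: 8.601e-10 m / 24.852 s = 3.4608885e-11 m/s. Result: 3.4608885e-11 m/s ≈ 3.461e-11 m/s (4 s.f.). Final answer: 3.461e-11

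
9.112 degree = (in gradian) 1 degree = 0.017453293 rad, so 9.112 degree = 9.112 * 0.017453293 = 0.1590344 rad. 1 gradian = 0.015707963 rad, so 0.1590344 rad = 0.1590344 / 0.015707963 = 10.124444 gradian ≈ 10.12 gradian (4 s.f.). Final answer: 10.12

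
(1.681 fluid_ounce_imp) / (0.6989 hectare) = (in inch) 2.691e-07. Check: 1 fluid_ounce_imp = 2.8413063e-05 m^3, so 1.681 fluid_ounce_imp = 1.681 * 2.8413063e-05 = 4.7762358e-05 m^3. 1 hectare = 10000 m^2, so 0.6989 hectare = 0.6989 * 10000 = 6989 m^2. Combine: 4.7762358e-05 m^3 / 6989 m^2 = 6.833933e-09 m. 1 inch = 0.0254 m, so 6.833933e-09 m = 6.833933e-09 / 0.0254 = 2.6905248e-07 inch ≈ 2.691e-07 inch (4 s.f.).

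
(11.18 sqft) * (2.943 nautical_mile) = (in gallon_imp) 1.245e+06. Check: 1 sqft = 0.09290304 m^2, so 11.18 sqft = 11.18 * 0.09290304 = 1.038656 m^2. 1 nautical_mile = 1852 m, so 2.943 nautical_mile = 2.943 * 1852 = 5450.436 m. Combine: 1.038656 m^2 * 5450.436 m = 5661.128 m^3. 1 gallon_imp = 0.00454609 m^3, so 5661.128 m^3 = 5661.128 / 0.00454609 = 1245274.1 gallon_imp ≈ 1.245e+06 gallon_imp (4 s.f.).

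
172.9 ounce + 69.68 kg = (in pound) 164.4. Check: 1 ounce = 0.028349523 kg, so 172.9 ounce = 172.9 * 0.028349523 = 4.9016325 kg. 69.68 kg is already in kg. Sum: 4.9016325 + 69.68 = 74.581633 kg. 1 pound = 0.45359237 kg, so 74.581633 kg = 74.581633 / 0.45359237 = 164.42435 pound ≈ 164.4 pound (4 s.f.).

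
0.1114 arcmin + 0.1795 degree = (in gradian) 0.2015. Check: 1 arcmin = 0.00029088821 rad, so 0.1114 arcmin = 0.1114 * 0.00029088821 = 3.2404946e-05 rad. 1 degree = 0.017453293 rad, so 0.1795 degree = 0.1795 * 0.017453293 = 0.003132866 rad. Sum: 3.2404946e-05 + 0.003132866 = 0.003165271 rad. 1 gradian = 0.015707963 rad, so 0.003165271 rad = 0.003165271 / 0.015707963 = 0.20150741 gradian ≈ 0.2015 gradian (4 s.f.).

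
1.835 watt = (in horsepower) 1.835 watt = 1.835 W. 1 horsepower = 745.69987 W, so 1.835 W = 1.835 / 745.69987 = 0.0024607755 horsepower ≈ 0.002461 horsepower (4 s.f.). Final answer: 0.002461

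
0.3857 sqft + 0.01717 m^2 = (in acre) 1 sqft = 0.09290304 m^2, so 0.3857 sqft = 0.3857 * 0.09290304 = 0.035832703 m^2. 0.01717 m^2 is already in m^2. Sum: 0.035832703 + 0.01717 = 0.053002703 m^2. 1 acre = 4046.8564 m^2, so 0.053002703 m^2 = 0.053002703 / 4046.8564 = 1.3097253e-05 acre ≈ 1.31e-05 acre (4 s.f.). Final answer: 1.31e-05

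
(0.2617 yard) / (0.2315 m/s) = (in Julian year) 3.276e-08. Check: 1 yard = 0.9144 m, so 0.2617 yard = 0.2617 * 0.9144 = 0.23929848 m. 0.2315 m/s is already in m/s. Combine: 0.23929848 m / 0.2315 m/s = 1.0336867 s. 1 Julian year = 31557600 s, so 1.0336867 s = 1.0336867 / 31557600 = 3.2755556e-08 Julian year ≈ 3.276e-08 Julian year (4 s.f.).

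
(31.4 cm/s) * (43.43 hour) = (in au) 3.282e-07. Check: 1 cm/s = 0.01 m/s, so 31.4 cm/s = 31.4 * 0.01 = 0.314 m/s. 1 hour = 3600 s, so 43.43 hour = 43.43 * 3600 = 156348 s. Combine: 0.314 m/s * 156348 s = 49093.272 m. 1 au = 1.4959787e+11 m, so 49093.272 m = 49093.272 / 1.4959787e+11 = 3.2816825e-07 au ≈ 3.282e-07 au (4 s.f.).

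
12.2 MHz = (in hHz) 1 MHz = 1000000 Hz, so 12.2 MHz = 12.2 * 1000000 = 12200000 Hz. 1 hHz = 100 Hz, so 12200000 Hz = 12200000 / 100 = 122000 hHz ≈ 1.22e+05 hHz (4 s.f.). Final answer: 1.22e+05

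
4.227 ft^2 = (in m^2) 1 ft^2 = 0.09290304 m^2, so 4.227 ft^2 = 4.227 * 0.09290304 = 0.39270115 m^2. Result: 0.39270115 m^2 ≈ 0.3927 m^2 (4 s.f.). Final answer: 0.3927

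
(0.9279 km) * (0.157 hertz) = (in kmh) 1 km = 1000 m, so 0.9279 km = 0.9279 * 1000 = 927.9 m. 0.157 hertz = 0.157 Hz. Combine: 927.9 m * 0.157 Hz = 145.6803 m/s. 1 kmh = 0.27777778 m/s, so 145.6803 m/s = 145.6803 / 0.27777778 = 524.44908 kmh ≈ 524.4 kmh (4 s.f.). Final answer: 524.4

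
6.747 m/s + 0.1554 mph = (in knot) 13.25. Check: 6.747 m/s is already in m/s. 1 mph = 0.44704 m/s, so 0.1554 mph = 0.1554 * 0.44704 = 0.069470016 m/s. Sum: 6.747 + 0.069470016 = 6.81647 m/s. 1 knot = 0.51444444 m/s, so 6.81647 m/s = 6.81647 / 0.51444444 = 13.250158 knot ≈ 13.25 knot (4 s.f.).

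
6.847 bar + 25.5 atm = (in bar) 1 bar = 100000 Pa, so 6.847 bar = 6.847 * 100000 = 684700 Pa. 1 atm = 101325 Pa, so 25.5 atm = 25.5 * 101325 = 2583787.5 Pa. Sum: 684700 + 2583787.5 = 3268487.5 Pa. 1 bar = 100000 Pa, so 3268487.5 Pa = 3268487.5 / 100000 = 32.684875 bar ≈ 32.68 bar (4 s.f.). Final answer: 32.68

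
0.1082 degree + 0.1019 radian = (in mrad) 1 degree = 0.017453293 rad, so 0.1082 degree = 0.1082 * 0.017453293 = 0.0018884463 rad. 0.1019 radian = 0.1019 rad. Sum: 0.0018884463 + 0.1019 = 0.10378845 rad. 1 mrad = 0.001 rad, so 0.10378845 rad = 0.10378845 / 0.001 = 103.78845 mrad ≈ 103.8 mrad (4 s.f.). Final answer: 103.8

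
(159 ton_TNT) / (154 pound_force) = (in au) 1 ton_TNT = 4.184e+09 J, so 159 ton_TNT = 159 * 4.184e+09 = 6.65256e+11 J. 1 pound_force = 4.4482216 N, so 154 pound_force = 154 * 4.4482216 = 685.02613 N. Combine: 6.65256e+11 J / 685.02613 N = 9.711396e+08 m. 1 au = 1.4959787e+11 m, so 9.711396e+08 m = 9.711396e+08 / 1.4959787e+11 = 0.0064916673 au ≈ 0.006492 au (4 s.f.). Final answer: 0.006492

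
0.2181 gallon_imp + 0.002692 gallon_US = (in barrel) 1 gallon_imp = 0.00454609 m^3, so 0.2181 gallon_imp = 0.2181 * 0.00454609 = 0.00099150223 m^3. 1 gallon_US = 0.0037854118 m^3, so 0.002692 gallon_US = 0.002692 * 0.0037854118 = 1.0190329e-05 m^3. Sum: 0.00099150223 + 1.0190329e-05 = 0.0010016926 m^3. 1 barrel = 0.15898729 m^3, so 0.0010016926 m^3 = 0.0010016926 / 0.15898729 = 0.0063004566 barrel ≈ 0.0063 barrel (4 s.f.). Final answer: 0.0063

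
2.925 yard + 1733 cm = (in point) 1 yard = 0.9144 m, so 2.925 yard = 2.925 * 0.9144 = 2.67462 m. 1 cm = 0.01 m, so 1733 cm = 1733 * 0.01 = 17.33 m. Sum: 2.67462 + 17.33 = 20.00462 m. 1 point = 0.00035277778 m, so 20.00462 m = 20.00462 / 0.00035277778 = 56706.009 point ≈ 5.671e+04 point (4 s.f.). Final answer: 5.671e+04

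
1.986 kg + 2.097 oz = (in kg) 2.045. Check: 1.986 kg is already in kg. 1 oz = 0.028349523 kg, so 2.097 oz = 2.097 * 0.028349523 = 0.05944895 kg. Sum: 1.986 + 0.05944895 = 2.0454489 kg. Result: 2.0454489 kg ≈ 2.045 kg (4 s.f.).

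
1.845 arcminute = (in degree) 1 arcminute = 0.00029088821 rad, so 1.845 arcminute = 1.845 * 0.00029088821 = 0.00053668874 rad. 1 degree = 0.017453293 rad, so 0.00053668874 rad = 0.00053668874 / 0.017453293 = 0.03075 degree. Final answer: 0.03075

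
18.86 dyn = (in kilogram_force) 1 dyn = 1e-05 N, so 18.86 dyn = 18.86 * 1e-05 = 0.0001886 N. 1 kilogram_force = 9.80665 N, so 0.0001886 N = 0.0001886 / 9.80665 = 1.9231848e-05 kilogram_force ≈ 1.923e-05 kilogram_force (4 s.f.). Final answer: 1.923e-05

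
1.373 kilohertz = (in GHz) 1 kilohertz = 1000 Hz, so 1.373 kilohertz = 1.373 * 1000 = 1373 Hz. 1 GHz = 1e+09 Hz, so 1373 Hz = 1373 / 1e+09 = 1.373e-06 GHz. Final answer: 1.373e-06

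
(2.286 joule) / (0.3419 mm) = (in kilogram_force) 2.286 joule = 2.286 J. 1 mm = 0.001 m, so 0.3419 mm = 0.3419 * 0.001 = 0.0003419 m. Combine: 2.286 J / 0.0003419 m = 6686.1655 N. 1 kilogram_force = 9.80665 N, so 6686.1655 N = 6686.1655 / 9.80665 = 681.79914 kilogram_force ≈ 681.8 kilogram_force (4 s.f.). Final answer: 681.8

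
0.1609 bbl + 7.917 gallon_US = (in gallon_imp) 1 bbl = 0.15898729 m^3, so 0.1609 bbl = 0.1609 * 0.15898729 = 0.025581056 m^3. 1 gallon_US = 0.0037854118 m^3, so 7.917 gallon_US = 7.917 * 0.0037854118 = 0.029969105 m^3. Sum: 0.025581056 + 0.029969105 = 0.055550161 m^3. 1 gallon_imp = 0.00454609 m^3, so 0.055550161 m^3 = 0.055550161 / 0.00454609 = 12.219327 gallon_imp ≈ 12.22 gallon_imp (4 s.f.). Final answer: 12.22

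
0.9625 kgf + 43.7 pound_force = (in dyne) 1 kgf = 9.80665 N, so 0.9625 kgf = 0.9625 * 9.80665 = 9.4389006 N. 1 pound_force = 4.4482216 N, so 43.7 pound_force = 43.7 * 4.4482216 = 194.38728 N. Sum: 9.4389006 + 194.38728 = 203.82619 N. 1 dyne = 1e-05 N, so 203.82619 N = 203.82619 / 1e-05 = 20382619 dyne ≈ 2.038e+07 dyne (4 s.f.). Final answer: 2.038e+07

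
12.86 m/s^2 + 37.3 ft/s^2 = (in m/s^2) 24.23. Check: 12.86 m/s^2 is already in m/s^2. 1 ft/s^2 = 0.3048 m/s^2, so 37.3 ft/s^2 = 37.3 * 0.3048 = 11.36904 m/s^2. Sum: 12.86 + 11.36904 = 24.22904 m/s^2. Result: 24.22904 m/s^2 ≈ 24.23 m/s^2 (4 s.f.).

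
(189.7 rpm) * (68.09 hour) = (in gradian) 1 rpm = 0.10471976 rad/s, so 189.7 rpm = 189.7 * 0.10471976 = 19.865338 rad/s. 1 hour = 3600 s, so 68.09 hour = 68.09 * 3600 = 245124 s. Combine: 19.865338 rad/s * 245124 s = 4869471 rad. 1 gradian = 0.015707963 rad, so 4869471 rad = 4869471 / 0.015707963 = 3.1000015e+08 gradian ≈ 3.1e+08 gradian (4 s.f.). Final answer: 3.1e+08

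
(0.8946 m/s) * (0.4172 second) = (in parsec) 0.8946 m/s is already in m/s. 0.4172 second = 0.4172 s. Combine: 0.8946 m/s * 0.4172 s = 0.37322712 m. 1 parsec = 3.0856776e+16 m, so 0.37322712 m = 0.37322712 / 3.0856776e+16 = 1.2095467e-17 parsec ≈ 1.21e-17 parsec (4 s.f.). Final answer: 1.21e-17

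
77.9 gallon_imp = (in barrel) 2.227. Check: 1 gallon_imp = 0.00454609 m^3, so 77.9 gallon_imp = 77.9 * 0.00454609 = 0.35414041 m^3. 1 barrel = 0.15898729 m^3, so 0.35414041 m^3 = 0.35414041 / 0.15898729 = 2.2274762 barrel ≈ 2.227 barrel (4 s.f.).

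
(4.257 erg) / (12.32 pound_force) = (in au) 5.193e-20. Check: 1 erg = 1e-07 J, so 4.257 erg = 4.257 * 1e-07 = 4.257e-07 J. 1 pound_force = 4.4482216 N, so 12.32 pound_force = 12.32 * 4.4482216 = 54.80209 N. Combine: 4.257e-07 J / 54.80209 N = 7.7679519e-09 m. 1 au = 1.4959787e+11 m, so 7.7679519e-09 m = 7.7679519e-09 / 1.4959787e+11 = 5.1925551e-20 au ≈ 5.193e-20 au (4 s.f.).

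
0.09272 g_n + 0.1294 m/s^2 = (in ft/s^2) 1 g_n = 9.80665 m/s^2, so 0.09272 g_n = 0.09272 * 9.80665 = 0.90927259 m/s^2. 0.1294 m/s^2 is already in m/s^2. Sum: 0.90927259 + 0.1294 = 1.0386726 m/s^2. 1 ft/s^2 = 0.3048 m/s^2, so 1.0386726 m/s^2 = 1.0386726 / 0.3048 = 3.4077185 ft/s^2 ≈ 3.408 ft/s^2 (4 s.f.). Final answer: 3.408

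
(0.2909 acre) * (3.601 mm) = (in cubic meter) 1 acre = 4046.8564 m^2, so 0.2909 acre = 0.2909 * 4046.8564 = 1177.2305 m^2. 1 mm = 0.001 m, so 3.601 mm = 3.601 * 0.001 = 0.003601 m. Combine: 1177.2305 m^2 * 0.003601 m = 4.2392072 m^3. 4.2392072 m^3 = 4.2392072 cubic meter ≈ 4.239 cubic meter (4 s.f.). Final answer: 4.239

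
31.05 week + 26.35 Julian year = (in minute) 1 week = 604800 s, so 31.05 week = 31.05 * 604800 = 18779040 s. 1 Julian year = 31557600 s, so 26.35 Julian year = 26.35 * 31557600 = 8.3154276e+08 s. Sum: 18779040 + 8.3154276e+08 = 8.503218e+08 s. 1 minute = 60 s, so 8.503218e+08 s = 8.503218e+08 / 60 = 14172030 minute ≈ 1.417e+07 minute (4 s.f.). Final answer: 1.417e+07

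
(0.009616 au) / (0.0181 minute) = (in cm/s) 1.325e+11. Check: 1 au = 1.4959787e+11 m, so 0.009616 au = 0.009616 * 1.4959787e+11 = 1.4385331e+09 m. 1 minute = 60 s, so 0.0181 minute = 0.0181 * 60 = 1.086 s. Combine: 1.4385331e+09 m / 1.086 s = 1.3246161e+09 m/s. 1 cm/s = 0.01 m/s, so 1.3246161e+09 m/s = 1.3246161e+09 / 0.01 = 1.3246161e+11 cm/s ≈ 1.325e+11 cm/s (4 s.f.).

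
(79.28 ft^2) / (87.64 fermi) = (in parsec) 0.002724. Check: 1 ft^2 = 0.09290304 m^2, so 79.28 ft^2 = 79.28 * 0.09290304 = 7.365353 m^2. 1 fermi = 1e-15 m, so 87.64 fermi = 87.64 * 1e-15 = 8.764e-14 m. Combine: 7.365353 m^2 / 8.764e-14 m = 8.4040997e+13 m. 1 parsec = 3.0856776e+16 m, so 8.4040997e+13 m = 8.4040997e+13 / 3.0856776e+16 = 0.0027235832 parsec ≈ 0.002724 parsec (4 s.f.).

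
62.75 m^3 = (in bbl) 394.7. Check: 1 bbl = 0.15898729 m^3, so 62.75 m^3 = 62.75 / 0.15898729 = 394.68563 bbl ≈ 394.7 bbl (4 s.f.).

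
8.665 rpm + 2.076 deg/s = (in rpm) 9.011. Check: 1 rpm = 0.10471976 rad/s, so 8.665 rpm = 8.665 * 0.10471976 = 0.90739668 rad/s. 1 deg/s = 0.017453293 rad/s, so 2.076 deg/s = 2.076 * 0.017453293 = 0.036233035 rad/s. Sum: 0.90739668 + 0.036233035 = 0.94362971 rad/s. 1 rpm = 0.10471976 rad/s, so 0.94362971 rad/s = 0.94362971 / 0.10471976 = 9.011 rpm.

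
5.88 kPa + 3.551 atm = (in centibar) 365.7. Check: 1 kPa = 1000 Pa, so 5.88 kPa = 5.88 * 1000 = 5880 Pa. 1 atm = 101325 Pa, so 3.551 atm = 3.551 * 101325 = 359805.08 Pa. Sum: 5880 + 359805.08 = 365685.08 Pa. 1 centibar = 1000 Pa, so 365685.08 Pa = 365685.08 / 1000 = 365.68507 centibar ≈ 365.7 centibar (4 s.f.).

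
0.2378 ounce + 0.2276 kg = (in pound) 1 ounce = 0.028349523 kg, so 0.2378 ounce = 0.2378 * 0.028349523 = 0.0067415166 kg. 0.2276 kg is already in kg. Sum: 0.0067415166 + 0.2276 = 0.23434152 kg. 1 pound = 0.45359237 kg, so 0.23434152 kg = 0.23434152 / 0.45359237 = 0.51663461 pound ≈ 0.5166 pound (4 s.f.). Final answer: 0.5166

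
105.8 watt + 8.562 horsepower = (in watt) 6490. Check: 105.8 watt = 105.8 W. 1 horsepower = 745.69987 W, so 8.562 horsepower = 8.562 * 745.69987 = 6384.6823 W. Sum: 105.8 + 6384.6823 = 6490.4823 W. 6490.4823 W = 6490.4823 watt ≈ 6490 watt (4 s.f.).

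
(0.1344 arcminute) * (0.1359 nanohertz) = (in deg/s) 3.044e-13. Check: 1 arcminute = 0.00029088821 rad, so 0.1344 arcminute = 0.1344 * 0.00029088821 = 3.9095375e-05 rad. 1 nanohertz = 1e-09 Hz, so 0.1359 nanohertz = 0.1359 * 1e-09 = 1.359e-10 Hz. Combine: 3.9095375e-05 rad * 1.359e-10 Hz = 5.3130615e-15 rad/s. 1 deg/s = 0.017453293 rad/s, so 5.3130615e-15 rad/s = 5.3130615e-15 / 0.017453293 = 3.04416e-13 deg/s ≈ 3.044e-13 deg/s (4 s.f.).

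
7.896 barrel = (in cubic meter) 1 barrel = 0.15898729 m^3, so 7.896 barrel = 7.896 * 0.15898729 = 1.2553637 m^3. 1.2553637 m^3 = 1.2553637 cubic meter ≈ 1.255 cubic meter (4 s.f.). Final answer: 1.255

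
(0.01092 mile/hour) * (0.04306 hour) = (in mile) 1 mile/hour = 0.44704 m/s, so 0.01092 mile/hour = 0.01092 * 0.44704 = 0.0048816768 m/s. 1 hour = 3600 s, so 0.04306 hour = 0.04306 * 3600 = 155.016 s. Combine: 0.0048816768 m/s * 155.016 s = 0.75673801 m. 1 mile = 1609.344 m, so 0.75673801 m = 0.75673801 / 1609.344 = 0.0004702152 mile ≈ 0.0004702 mile (4 s.f.). Final answer: 0.0004702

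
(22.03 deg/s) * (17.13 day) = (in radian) 5.691e+05. Check: 1 deg/s = 0.017453293 rad/s, so 22.03 deg/s = 22.03 * 0.017453293 = 0.38449603 rad/s. 1 day = 86400 s, so 17.13 day = 17.13 * 86400 = 1480032 s. Combine: 0.38449603 rad/s * 1480032 s = 569066.43 rad. 569066.43 rad = 569066.43 radian ≈ 5.691e+05 radian (4 s.f.).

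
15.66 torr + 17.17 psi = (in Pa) 1 torr = 133.32237 Pa, so 15.66 torr = 15.66 * 133.32237 = 2087.8283 Pa. 1 psi = 6894.7573 Pa, so 17.17 psi = 17.17 * 6894.7573 = 118382.98 Pa. Sum: 2087.8283 + 118382.98 = 120470.81 Pa. Result: 120470.81 Pa ≈ 1.205e+05 Pa (4 s.f.). Final answer: 1.205e+05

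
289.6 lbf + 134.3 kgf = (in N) 1 lbf = 4.4482216 N, so 289.6 lbf = 289.6 * 4.4482216 = 1288.205 N. 1 kgf = 9.80665 N, so 134.3 kgf = 134.3 * 9.80665 = 1317.0331 N. Sum: 1288.205 + 1317.0331 = 2605.2381 N. Result: 2605.2381 N ≈ 2605 N (4 s.f.). Final answer: 2605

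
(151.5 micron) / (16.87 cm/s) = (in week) 1 micron = 1e-06 m, so 151.5 micron = 151.5 * 1e-06 = 0.0001515 m. 1 cm/s = 0.01 m/s, so 16.87 cm/s = 16.87 * 0.01 = 0.1687 m/s. Combine: 0.0001515 m / 0.1687 m/s = 0.00089804386 s. 1 week = 604800 s, so 0.00089804386 s = 0.00089804386 / 604800 = 1.4848609e-09 week ≈ 1.485e-09 week (4 s.f.). Final answer: 1.485e-09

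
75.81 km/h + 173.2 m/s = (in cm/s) 1.943e+04. Check: 1 km/h = 0.27777778 m/s, so 75.81 km/h = 75.81 * 0.27777778 = 21.058333 m/s. 173.2 m/s is already in m/s. Sum: 21.058333 + 173.2 = 194.25833 m/s. 1 cm/s = 0.01 m/s, so 194.25833 m/s = 194.25833 / 0.01 = 19425.833 cm/s ≈ 1.943e+04 cm/s (4 s.f.).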